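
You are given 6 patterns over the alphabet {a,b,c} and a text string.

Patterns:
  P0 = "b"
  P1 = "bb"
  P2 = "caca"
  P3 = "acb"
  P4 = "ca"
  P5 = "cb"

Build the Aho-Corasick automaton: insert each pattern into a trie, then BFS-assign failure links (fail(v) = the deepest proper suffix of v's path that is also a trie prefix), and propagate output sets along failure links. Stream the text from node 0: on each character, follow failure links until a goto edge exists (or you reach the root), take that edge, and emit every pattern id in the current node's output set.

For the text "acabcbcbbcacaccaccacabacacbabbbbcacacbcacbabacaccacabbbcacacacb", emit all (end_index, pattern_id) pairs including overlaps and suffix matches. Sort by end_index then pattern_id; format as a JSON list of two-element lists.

Build automaton:
Trie (insert patterns):
  0='ε' goto a→7 b→1 c→3
  1='b' goto b→2  [P0 ends]
  2='bb' goto ·  [P1 ends]
  3='c' goto a→4 b→10
  4='ca' goto c→5  [P4 ends]
  5='cac' goto a→6
  6='caca' goto ·  [P2 ends]
  7='a' goto c→8
  8='ac' goto b→9
  9='acb' goto ·  [P3 ends]
  10='cb' goto ·  [P5 ends]

BFS fail/out derivation:
  fail(1) 'b': from fail(0)=0 chase 'b': 0 ⇒ 0;  out={0}∪out(0)={0}
  fail(3) 'c': from fail(0)=0 chase 'c': 0 ⇒ 0;  out=∅∪out(0)=∅
  fail(7) 'a': from fail(0)=0 chase 'a': 0 ⇒ 0;  out=∅∪out(0)=∅
  fail(2) 'bb': from fail(1)=0 chase 'b': 0 ⇒ 1;  out={1}∪out(1)={0,1}
  fail(4) 'ca': from fail(3)=0 chase 'a': 0 ⇒ 7;  out={4}∪out(7)={4}
  fail(8) 'ac': from fail(7)=0 chase 'c': 0 ⇒ 3;  out=∅∪out(3)=∅
  fail(10) 'cb': from fail(3)=0 chase 'b': 0 ⇒ 1;  out={5}∪out(1)={0,5}
  fail(5) 'cac': from fail(4)=7 chase 'c': 7 ⇒ 8;  out=∅∪out(8)=∅
  fail(9) 'acb': from fail(8)=3 chase 'b': 3 ⇒ 10;  out={3}∪out(10)={0,3,5}
  fail(6) 'caca': from fail(5)=8 chase 'a': 8→3 ⇒ 4;  out={2}∪out(4)={2,4}

Run:
pos 0 'a': at 7
pos 1 'c': at 8
pos 2 'a': at 4 (fail-walked)  emit P4@[1:2]
pos 3 'b': at 1 (fail-walked)  emit P0@[3:3]
pos 4 'c': at 3 (fail-walked)
pos 5 'b': at 10  emit P0@[5:5],P5@[4:5]
pos 6 'c': at 3 (fail-walked)
pos 7 'b': at 10  emit P0@[7:7],P5@[6:7]
pos 8 'b': at 2 (fail-walked)  emit P0@[8:8],P1@[7:8]
pos 9 'c': at 3 (fail-walked)
pos 10 'a': at 4  emit P4@[9:10]
pos 11 'c': at 5
pos 12 'a': at 6  emit P2@[9:12],P4@[11:12]
pos 13 'c': at 5 (fail-walked)
pos 14 'c': at 3 (fail-walked)
pos 15 'a': at 4  emit P4@[14:15]
pos 16 'c': at 5
pos 17 'c': at 3 (fail-walked)
pos 18 'a': at 4  emit P4@[17:18]
pos 19 'c': at 5
pos 20 'a': at 6  emit P2@[17:20],P4@[19:20]
pos 21 'b': at 1 (fail-walked)  emit P0@[21:21]
pos 22 'a': at 7 (fail-walked)
pos 23 'c': at 8
pos 24 'a': at 4 (fail-walked)  emit P4@[23:24]
pos 25 'c': at 5
pos 26 'b': at 9 (fail-walked)  emit P0@[26:26],P3@[24:26],P5@[25:26]
pos 27 'a': at 7 (fail-walked)
pos 28 'b': at 1 (fail-walked)  emit P0@[28:28]
pos 29 'b': at 2  emit P0@[29:29],P1@[28:29]
pos 30 'b': at 2 (fail-walked)  emit P0@[30:30],P1@[29:30]
pos 31 'b': at 2 (fail-walked)  emit P0@[31:31],P1@[30:31]
pos 32 'c': at 3 (fail-walked)
pos 33 'a': at 4  emit P4@[32:33]
pos 34 'c': at 5
pos 35 'a': at 6  emit P2@[32:35],P4@[34:35]
pos 36 'c': at 5 (fail-walked)
pos 37 'b': at 9 (fail-walked)  emit P0@[37:37],P3@[35:37],P5@[36:37]
pos 38 'c': at 3 (fail-walked)
pos 39 'a': at 4  emit P4@[38:39]
pos 40 'c': at 5
pos 41 'b': at 9 (fail-walked)  emit P0@[41:41],P3@[39:41],P5@[40:41]
pos 42 'a': at 7 (fail-walked)
pos 43 'b': at 1 (fail-walked)  emit P0@[43:43]
pos 44 'a': at 7 (fail-walked)
pos 45 'c': at 8
pos 46 'a': at 4 (fail-walked)  emit P4@[45:46]
pos 47 'c': at 5
pos 48 'c': at 3 (fail-walked)
pos 49 'a': at 4  emit P4@[48:49]
pos 50 'c': at 5
pos 51 'a': at 6  emit P2@[48:51],P4@[50:51]
pos 52 'b': at 1 (fail-walked)  emit P0@[52:52]
pos 53 'b': at 2  emit P0@[53:53],P1@[52:53]
pos 54 'b': at 2 (fail-walked)  emit P0@[54:54],P1@[53:54]
pos 55 'c': at 3 (fail-walked)
pos 56 'a': at 4  emit P4@[55:56]
pos 57 'c': at 5
pos 58 'a': at 6  emit P2@[55:58],P4@[57:58]
pos 59 'c': at 5 (fail-walked)
pos 60 'a': at 6  emit P2@[57:60],P4@[59:60]
pos 61 'c': at 5 (fail-walked)
pos 62 'b': at 9 (fail-walked)  emit P0@[62:62],P3@[60:62],P5@[61:62]

All matches (sorted): [[2,4],[3,0],[5,0],[5,5],[7,0],[7,5],[8,0],[8,1],[10,4],[12,2],[12,4],[15,4],[18,4],[20,2],[20,4],[21,0],[24,4],[26,0],[26,3],[26,5],[28,0],[29,0],[29,1],[30,0],[30,1],[31,0],[31,1],[33,4],[35,2],[35,4],[37,0],[37,3],[37,5],[39,4],[41,0],[41,3],[41,5],[43,0],[46,4],[49,4],[51,2],[51,4],[52,0],[53,0],[53,1],[54,0],[54,1],[56,4],[58,2],[58,4],[60,2],[60,4],[62,0],[62,3],[62,5]]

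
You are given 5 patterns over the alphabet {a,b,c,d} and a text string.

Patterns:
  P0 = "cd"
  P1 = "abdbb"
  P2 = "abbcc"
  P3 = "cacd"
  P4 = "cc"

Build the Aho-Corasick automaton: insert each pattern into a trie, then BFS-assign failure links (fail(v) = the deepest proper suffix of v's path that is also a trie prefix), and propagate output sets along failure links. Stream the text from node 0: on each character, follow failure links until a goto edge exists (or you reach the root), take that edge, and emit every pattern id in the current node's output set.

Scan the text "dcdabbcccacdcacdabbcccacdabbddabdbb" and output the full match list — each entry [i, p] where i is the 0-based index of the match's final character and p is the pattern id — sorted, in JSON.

Build:
Trie (insert patterns):
  n0 'ε': a→3 c→1
  n1 'c': a→11 c→14 d→2
  n2 'cd': ·  ←P0
  n3 'a': b→4
  n4 'ab': b→8 d→5
  n5 'abd': b→6
  n6 'abdb': b→7
  n7 'abdbb': ·  ←P1
  n8 'abb': c→9
  n9 'abbc': c→10
  n10 'abbcc': ·  ←P2
  n11 'ca': c→12
  n12 'cac': d→13
  n13 'cacd': ·  ←P3
  n14 'cc': ·  ←P4

Failure links (BFS by depth):
  n1('c'): parent n0 fail=0; on 'c' 0 → fail=0;  out ∅∪∅=∅
  n3('a'): parent n0 fail=0; on 'a' 0 → fail=0;  out ∅∪∅=∅
  n2('cd'): parent n1 fail=0; on 'd' 0 → fail=0;  out {0}∪∅={0}
  n4('ab'): parent n3 fail=0; on 'b' 0 → fail=0;  out ∅∪∅=∅
  n11('ca'): parent n1 fail=0; on 'a' 0 → fail=3;  out ∅∪∅=∅
  n14('cc'): parent n1 fail=0; on 'c' 0 → fail=1;  out {4}∪∅={4}
  n5('abd'): parent n4 fail=0; on 'd' 0 → fail=0;  out ∅∪∅=∅
  n8('abb'): parent n4 fail=0; on 'b' 0 → fail=0;  out ∅∪∅=∅
  n12('cac'): parent n11 fail=3; on 'c' 3→0 → fail=1;  out ∅∪∅=∅
  n6('abdb'): parent n5 fail=0; on 'b' 0 → fail=0;  out ∅∪∅=∅
  n9('abbc'): parent n8 fail=0; on 'c' 0 → fail=1;  out ∅∪∅=∅
  n13('cacd'): parent n12 fail=1; on 'd' 1 → fail=2;  out {3}∪{0}={0,3}
  n7('abdbb'): parent n6 fail=0; on 'b' 0 → fail=0;  out {1}∪∅={1}
  n10('abbcc'): parent n9 fail=1; on 'c' 1 → fail=14;  out {2}∪{4}={2,4}

Text stream:
i=0 'd': node 0→0
i=1 'c': node 0→1
i=2 'd': node 1→2  → match P0@[1:2]
i=3 'a': node 2→3 (via fail)
i=4 'b': node 3→4
i=5 'b': node 4→8
i=6 'c': node 8→9
i=7 'c': node 9→10  → match P2@[3:7],P4@[6:7]
i=8 'c': node 10→14 (via fail)  → match P4@[7:8]
i=9 'a': node 14→11 (via fail)
i=10 'c': node 11→12
i=11 'd': node 12→13  → match P0@[10:11],P3@[8:11]
i=12 'c': node 13→1 (via fail)
i=13 'a': node 1→11
i=14 'c': node 11→12
i=15 'd': node 12→13  → match P0@[14:15],P3@[12:15]
i=16 'a': node 13→3 (via fail)
i=17 'b': node 3→4
i=18 'b': node 4→8
i=19 'c': node 8→9
i=20 'c': node 9→10  → match P2@[16:20],P4@[19:20]
i=21 'c': node 10→14 (via fail)  → match P4@[20:21]
i=22 'a': node 14→11 (via fail)
i=23 'c': node 11→12
i=24 'd': node 12→13  → match P0@[23:24],P3@[21:24]
i=25 'a': node 13→3 (via fail)
i=26 'b': node 3→4
i=27 'b': node 4→8
i=28 'd': node 8→0 (via fail)
i=29 'd': node 0→0
i=30 'a': node 0→3
i=31 'b': node 3→4
i=32 'd': node 4→5
i=33 'b': node 5→6
i=34 'b': node 6→7  → match P1@[30:34]

Matches: [[2,0],[7,2],[7,4],[8,4],[11,0],[11,3],[15,0],[15,3],[20,2],[20,4],[21,4],[24,0],[24,3],[34,1]]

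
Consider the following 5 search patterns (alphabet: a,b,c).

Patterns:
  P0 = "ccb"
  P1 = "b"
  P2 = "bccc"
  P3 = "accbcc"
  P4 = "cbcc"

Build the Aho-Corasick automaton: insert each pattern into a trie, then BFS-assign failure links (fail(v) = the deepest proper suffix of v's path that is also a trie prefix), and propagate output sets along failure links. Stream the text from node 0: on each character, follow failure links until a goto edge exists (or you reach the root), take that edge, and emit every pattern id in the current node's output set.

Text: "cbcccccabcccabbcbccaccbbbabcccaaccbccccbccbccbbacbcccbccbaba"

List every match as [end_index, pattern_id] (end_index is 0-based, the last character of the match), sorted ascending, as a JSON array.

Build:
Trie (insert patterns):
  n0 'ε': a→8 b→4 c→1
  n1 'c': b→14 c→2
  n2 'cc': b→3
  n3 'ccb': ·  ←P0
  n4 'b': c→5  ←P1
  n5 'bc': c→6
  n6 'bcc': c→7
  n7 'bccc': ·  ←P2
  n8 'a': c→9
  n9 'ac': c→10
  n10 'acc': b→11
  n11 'accb': c→12
  n12 'accbc': c→13
  n13 'accbcc': ·  ←P3
  n14 'cb': c→15
  n15 'cbc': c→16
  n16 'cbcc': ·  ←P4

Failure links (BFS by depth):
  fail(1) 'c': from fail(0)=0 chase 'c': 0 ⇒ 0;  out=∅∪out(0)=∅
  fail(4) 'b': from fail(0)=0 chase 'b': 0 ⇒ 0;  out={1}∪out(0)={1}
  fail(8) 'a': from fail(0)=0 chase 'a': 0 ⇒ 0;  out=∅∪out(0)=∅
  fail(2) 'cc': from fail(1)=0 chase 'c': 0 ⇒ 1;  out=∅∪out(1)=∅
  fail(5) 'bc': from fail(4)=0 chase 'c': 0 ⇒ 1;  out=∅∪out(1)=∅
  fail(9) 'ac': from fail(8)=0 chase 'c': 0 ⇒ 1;  out=∅∪out(1)=∅
  fail(14) 'cb': from fail(1)=0 chase 'b': 0 ⇒ 4;  out=∅∪out(4)={1}
  fail(3) 'ccb': from fail(2)=1 chase 'b': 1 ⇒ 14;  out={0}∪out(14)={0,1}
  fail(6) 'bcc': from fail(5)=1 chase 'c': 1 ⇒ 2;  out=∅∪out(2)=∅
  fail(10) 'acc': from fail(9)=1 chase 'c': 1 ⇒ 2;  out=∅∪out(2)=∅
  fail(15) 'cbc': from fail(14)=4 chase 'c': 4 ⇒ 5;  out=∅∪out(5)=∅
  fail(7) 'bccc': from fail(6)=2 chase 'c': 2→1 ⇒ 2;  out={2}∪out(2)={2}
  fail(11) 'accb': from fail(10)=2 chase 'b': 2 ⇒ 3;  out=∅∪out(3)={0,1}
  fail(16) 'cbcc': from fail(15)=5 chase 'c': 5 ⇒ 6;  out={4}∪out(6)={4}
  fail(12) 'accbc': from fail(11)=3 chase 'c': 3→14 ⇒ 15;  out=∅∪out(15)=∅
  fail(13) 'accbcc': from fail(12)=15 chase 'c': 15 ⇒ 16;  out={3}∪out(16)={3,4}

Text stream:
pos 0 'c': at 1
pos 1 'b': at 14  ** P1@[1:1]
pos 2 'c': at 15
pos 3 'c': at 16  ** P4@[0:3]
pos 4 'c': at 7 ·f  ** P2@[1:4]
pos 5 'c': at 2 ·f
pos 6 'c': at 2 ·f
pos 7 'a': at 8 ·f
pos 8 'b': at 4 ·f  ** P1@[8:8]
pos 9 'c': at 5
pos 10 'c': at 6
pos 11 'c': at 7  ** P2@[8:11]
pos 12 'a': at 8 ·f
pos 13 'b': at 4 ·f  ** P1@[13:13]
pos 14 'b': at 4 ·f  ** P1@[14:14]
pos 15 'c': at 5
pos 16 'b': at 14 ·f  ** P1@[16:16]
pos 17 'c': at 15
pos 18 'c': at 16  ** P4@[15:18]
pos 19 'a': at 8 ·f
pos 20 'c': at 9
pos 21 'c': at 10
pos 22 'b': at 11  ** P0@[20:22],P1@[22:22]
pos 23 'b': at 4 ·f  ** P1@[23:23]
pos 24 'b': at 4 ·f  ** P1@[24:24]
pos 25 'a': at 8 ·f
pos 26 'b': at 4 ·f  ** P1@[26:26]
pos 27 'c': at 5
pos 28 'c': at 6
pos 29 'c': at 7  ** P2@[26:29]
pos 30 'a': at 8 ·f
pos 31 'a': at 8 ·f
pos 32 'c': at 9
pos 33 'c': at 10
pos 34 'b': at 11  ** P0@[32:34],P1@[34:34]
pos 35 'c': at 12
pos 36 'c': at 13  ** P3@[31:36],P4@[33:36]
pos 37 'c': at 7 ·f  ** P2@[34:37]
pos 38 'c': at 2 ·f
pos 39 'b': at 3  ** P0@[37:39],P1@[39:39]
pos 40 'c': at 15 ·f
pos 41 'c': at 16  ** P4@[38:41]
pos 42 'b': at 3 ·f  ** P0@[40:42],P1@[42:42]
pos 43 'c': at 15 ·f
pos 44 'c': at 16  ** P4@[41:44]
pos 45 'b': at 3 ·f  ** P0@[43:45],P1@[45:45]
pos 46 'b': at 4 ·f  ** P1@[46:46]
pos 47 'a': at 8 ·f
pos 48 'c': at 9
pos 49 'b': at 14 ·f  ** P1@[49:49]
pos 50 'c': at 15
pos 51 'c': at 16  ** P4@[48:51]
pos 52 'c': at 7 ·f  ** P2@[49:52]
pos 53 'b': at 3 ·f  ** P0@[51:53],P1@[53:53]
pos 54 'c': at 15 ·f
pos 55 'c': at 16  ** P4@[52:55]
pos 56 'b': at 3 ·f  ** P0@[54:56],P1@[56:56]
pos 57 'a': at 8 ·f
pos 58 'b': at 4 ·f  ** P1@[58:58]
pos 59 'a': at 8 ·f

Matches: [[1,1],[3,4],[4,2],[8,1],[11,2],[13,1],[14,1],[16,1],[18,4],[22,0],[22,1],[23,1],[24,1],[26,1],[29,2],[34,0],[34,1],[36,3],[36,4],[37,2],[39,0],[39,1],[41,4],[42,0],[42,1],[44,4],[45,0],[45,1],[46,1],[49,1],[51,4],[52,2],[53,0],[53,1],[55,4],[56,0],[56,1],[58,1]]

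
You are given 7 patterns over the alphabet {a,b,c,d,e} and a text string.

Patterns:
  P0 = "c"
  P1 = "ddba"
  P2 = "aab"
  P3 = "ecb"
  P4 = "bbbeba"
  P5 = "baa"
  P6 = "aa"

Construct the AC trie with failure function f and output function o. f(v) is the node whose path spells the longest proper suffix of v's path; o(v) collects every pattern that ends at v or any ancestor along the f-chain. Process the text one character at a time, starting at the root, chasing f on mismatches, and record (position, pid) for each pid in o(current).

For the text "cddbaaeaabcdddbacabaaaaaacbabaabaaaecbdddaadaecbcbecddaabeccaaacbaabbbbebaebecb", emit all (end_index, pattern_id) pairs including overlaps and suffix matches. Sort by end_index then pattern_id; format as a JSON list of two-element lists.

Build automaton:
Trie (insert patterns):
  0='ε' goto a→6 b→12 c→1 d→2 e→9
  1='c' goto ·  ←P0
  2='d' goto d→3
  3='dd' goto b→4
  4='ddb' goto a→5
  5='ddba' goto ·  ←P1
  6='a' goto a→7
  7='aa' goto b→8  ←P6
  8='aab' goto ·  ←P2
  9='e' goto c→10
  10='ec' goto b→11
  11='ecb' goto ·  ←P3
  12='b' goto a→18 b→13
  13='bb' goto b→14
  14='bbb' goto e→15
  15='bbbe' goto b→16
  16='bbbeb' goto a→17
  17='bbbeba' goto ·  ←P4
  18='ba' goto a→19
  19='baa' goto ·  ←P5

Failure links (BFS by depth):
  n1('c'): parent n0 fail=0; on 'c' 0 → fail=0;  out {0}∪∅={0}
  n2('d'): parent n0 fail=0; on 'd' 0 → fail=0;  out ∅∪∅=∅
  n6('a'): parent n0 fail=0; on 'a' 0 → fail=0;  out ∅∪∅=∅
  n9('e'): parent n0 fail=0; on 'e' 0 → fail=0;  out ∅∪∅=∅
  n12('b'): parent n0 fail=0; on 'b' 0 → fail=0;  out ∅∪∅=∅
  n3('dd'): parent n2 fail=0; on 'd' 0 → fail=2;  out ∅∪∅=∅
  n7('aa'): parent n6 fail=0; on 'a' 0 → fail=6;  out {6}∪∅={6}
  n10('ec'): parent n9 fail=0; on 'c' 0 → fail=1;  out ∅∪{0}={0}
  n13('bb'): parent n12 fail=0; on 'b' 0 → fail=12;  out ∅∪∅=∅
  n18('ba'): parent n12 fail=0; on 'a' 0 → fail=6;  out ∅∪∅=∅
  n4('ddb'): parent n3 fail=2; on 'b' 2→0 → fail=12;  out ∅∪∅=∅
  n8('aab'): parent n7 fail=6; on 'b' 6→0 → fail=12;  out {2}∪∅={2}
  n11('ecb'): parent n10 fail=1; on 'b' 1→0 → fail=12;  out {3}∪∅={3}
  n14('bbb'): parent n13 fail=12; on 'b' 12 → fail=13;  out ∅∪∅=∅
  n19('baa'): parent n18 fail=6; on 'a' 6 → fail=7;  out {5}∪{6}={5,6}
  n5('ddba'): parent n4 fail=12; on 'a' 12 → fail=18;  out {1}∪∅={1}
  n15('bbbe'): parent n14 fail=13; on 'e' 13→12→0 → fail=9;  out ∅∪∅=∅
  n16('bbbeb'): parent n15 fail=9; on 'b' 9→0 → fail=12;  out ∅∪∅=∅
  n17('bbbeba'): parent n16 fail=12; on 'a' 12 → fail=18;  out {4}∪∅={4}

Scan:
pos 0 'c': at 1  emit P0@[0:0]
pos 1 'd': at 2 ·f
pos 2 'd': at 3
pos 3 'b': at 4
pos 4 'a': at 5  emit P1@[1:4]
pos 5 'a': at 19 ·f  emit P5@[3:5],P6@[4:5]
pos 6 'e': at 9 ·f
pos 7 'a': at 6 ·f
pos 8 'a': at 7  emit P6@[7:8]
pos 9 'b': at 8  emit P2@[7:9]
pos 10 'c': at 1 ·f  emit P0@[10:10]
pos 11 'd': at 2 ·f
pos 12 'd': at 3
pos 13 'd': at 3 ·f
pos 14 'b': at 4
pos 15 'a': at 5  emit P1@[12:15]
pos 16 'c': at 1 ·f  emit P0@[16:16]
pos 17 'a': at 6 ·f
pos 18 'b': at 12 ·f
pos 19 'a': at 18
pos 20 'a': at 19  emit P5@[18:20],P6@[19:20]
pos 21 'a': at 7 ·f  emit P6@[20:21]
pos 22 'a': at 7 ·f  emit P6@[21:22]
pos 23 'a': at 7 ·f  emit P6@[22:23]
pos 24 'a': at 7 ·f  emit P6@[23:24]
pos 25 'c': at 1 ·f  emit P0@[25:25]
pos 26 'b': at 12 ·f
pos 27 'a': at 18
pos 28 'b': at 12 ·f
pos 29 'a': at 18
pos 30 'a': at 19  emit P5@[28:30],P6@[29:30]
pos 31 'b': at 8 ·f  emit P2@[29:31]
pos 32 'a': at 18 ·f
pos 33 'a': at 19  emit P5@[31:33],P6@[32:33]
pos 34 'a': at 7 ·f  emit P6@[33:34]
pos 35 'e': at 9 ·f
pos 36 'c': at 10  emit P0@[36:36]
pos 37 'b': at 11  emit P3@[35:37]
pos 38 'd': at 2 ·f
pos 39 'd': at 3
pos 40 'd': at 3 ·f
pos 41 'a': at 6 ·f
pos 42 'a': at 7  emit P6@[41:42]
pos 43 'd': at 2 ·f
pos 44 'a': at 6 ·f
pos 45 'e': at 9 ·f
pos 46 'c': at 10  emit P0@[46:46]
pos 47 'b': at 11  emit P3@[45:47]
pos 48 'c': at 1 ·f  emit P0@[48:48]
pos 49 'b': at 12 ·f
pos 50 'e': at 9 ·f
pos 51 'c': at 10  emit P0@[51:51]
pos 52 'd': at 2 ·f
pos 53 'd': at 3
pos 54 'a': at 6 ·f
pos 55 'a': at 7  emit P6@[54:55]
pos 56 'b': at 8  emit P2@[54:56]
pos 57 'e': at 9 ·f
pos 58 'c': at 10  emit P0@[58:58]
pos 59 'c': at 1 ·f  emit P0@[59:59]
pos 60 'a': at 6 ·f
pos 61 'a': at 7  emit P6@[60:61]
pos 62 'a': at 7 ·f  emit P6@[61:62]
pos 63 'c': at 1 ·f  emit P0@[63:63]
pos 64 'b': at 12 ·f
pos 65 'a': at 18
pos 66 'a': at 19  emit P5@[64:66],P6@[65:66]
pos 67 'b': at 8 ·f  emit P2@[65:67]
pos 68 'b': at 13 ·f
pos 69 'b': at 14
pos 70 'b': at 14 ·f
pos 71 'e': at 15
pos 72 'b': at 16
pos 73 'a': at 17  emit P4@[68:73]
pos 74 'e': at 9 ·f
pos 75 'b': at 12 ·f
pos 76 'e': at 9 ·f
pos 77 'c': at 10  emit P0@[77:77]
pos 78 'b': at 11  emit P3@[76:78]

Matches: [[0,0],[4,1],[5,5],[5,6],[8,6],[9,2],[10,0],[15,1],[16,0],[20,5],[20,6],[21,6],[22,6],[23,6],[24,6],[25,0],[30,5],[30,6],[31,2],[33,5],[33,6],[34,6],[36,0],[37,3],[42,6],[46,0],[47,3],[48,0],[51,0],[55,6],[56,2],[58,0],[59,0],[61,6],[62,6],[63,0],[66,5],[66,6],[67,2],[73,4],[77,0],[78,3]]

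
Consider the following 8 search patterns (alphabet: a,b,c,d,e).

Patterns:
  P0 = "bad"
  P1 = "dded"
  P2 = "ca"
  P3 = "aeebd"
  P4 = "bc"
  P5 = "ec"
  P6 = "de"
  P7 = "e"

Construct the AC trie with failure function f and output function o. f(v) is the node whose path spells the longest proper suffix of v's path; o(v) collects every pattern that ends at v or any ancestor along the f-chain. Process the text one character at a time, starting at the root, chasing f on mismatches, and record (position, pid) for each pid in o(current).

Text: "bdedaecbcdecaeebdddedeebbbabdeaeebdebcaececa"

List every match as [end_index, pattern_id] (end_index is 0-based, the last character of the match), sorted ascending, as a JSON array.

Build automaton:
Trie (insert patterns):
  n0 'ε': a→10 b→1 c→8 d→4 e→16
  n1 'b': a→2 c→15
  n2 'ba': d→3
  n3 'bad': ·  ←P0
  n4 'd': d→5 e→18
  n5 'dd': e→6
  n6 'dde': d→7
  n7 'dded': ·  ←P1
  n8 'c': a→9
  n9 'ca': ·  ←P2
  n10 'a': e→11
  n11 'ae': e→12
  n12 'aee': b→13
  n13 'aeeb': d→14
  n14 'aeebd': ·  ←P3
  n15 'bc': ·  ←P4
  n16 'e': c→17  ←P7
  n17 'ec': ·  ←P5
  n18 'de': ·  ←P6

BFS fail/out derivation:
  n1('b'): parent n0 fail=0; on 'b' 0 → fail=0;  out ∅∪∅=∅
  n4('d'): parent n0 fail=0; on 'd' 0 → fail=0;  out ∅∪∅=∅
  n8('c'): parent n0 fail=0; on 'c' 0 → fail=0;  out ∅∪∅=∅
  n10('a'): parent n0 fail=0; on 'a' 0 → fail=0;  out ∅∪∅=∅
  n16('e'): parent n0 fail=0; on 'e' 0 → fail=0;  out {7}∪∅={7}
  n2('ba'): parent n1 fail=0; on 'a' 0 → fail=10;  out ∅∪∅=∅
  n5('dd'): parent n4 fail=0; on 'd' 0 → fail=4;  out ∅∪∅=∅
  n9('ca'): parent n8 fail=0; on 'a' 0 → fail=10;  out {2}∪∅={2}
  n11('ae'): parent n10 fail=0; on 'e' 0 → fail=16;  out ∅∪{7}={7}
  n15('bc'): parent n1 fail=0; on 'c' 0 → fail=8;  out {4}∪∅={4}
  n17('ec'): parent n16 fail=0; on 'c' 0 → fail=8;  out {5}∪∅={5}
  n18('de'): parent n4 fail=0; on 'e' 0 → fail=16;  out {6}∪{7}={6,7}
  n3('bad'): parent n2 fail=10; on 'd' 10→0 → fail=4;  out {0}∪∅={0}
  n6('dde'): parent n5 fail=4; on 'e' 4 → fail=18;  out ∅∪{6,7}={6,7}
  n12('aee'): parent n11 fail=16; on 'e' 16→0 → fail=16;  out ∅∪{7}={7}
  n7('dded'): parent n6 fail=18; on 'd' 18→16→0 → fail=4;  out {1}∪∅={1}
  n13('aeeb'): parent n12 fail=16; on 'b' 16→0 → fail=1;  out ∅∪∅=∅
  n14('aeebd'): parent n13 fail=1; on 'd' 1→0 → fail=4;  out {3}∪∅={3}

Scan:
[0] read 'b'  n0⇒n1
[1] read 'd'  n1⇒n4 ·f
[2] read 'e'  n4⇒n18  emit P6@[1:2],P7@[2:2]
[3] read 'd'  n18⇒n4 ·f
[4] read 'a'  n4⇒n10 ·f
[5] read 'e'  n10⇒n11  emit P7@[5:5]
[6] read 'c'  n11⇒n17 ·f  emit P5@[5:6]
[7] read 'b'  n17⇒n1 ·f
[8] read 'c'  n1⇒n15  emit P4@[7:8]
[9] read 'd'  n15⇒n4 ·f
[10] read 'e'  n4⇒n18  emit P6@[9:10],P7@[10:10]
[11] read 'c'  n18⇒n17 ·f  emit P5@[10:11]
[12] read 'a'  n17⇒n9 ·f  emit P2@[11:12]
[13] read 'e'  n9⇒n11 ·f  emit P7@[13:13]
[14] read 'e'  n11⇒n12  emit P7@[14:14]
[15] read 'b'  n12⇒n13
[16] read 'd'  n13⇒n14  emit P3@[12:16]
[17] read 'd'  n14⇒n5 ·f
[18] read 'd'  n5⇒n5 ·f
[19] read 'e'  n5⇒n6  emit P6@[18:19],P7@[19:19]
[20] read 'd'  n6⇒n7  emit P1@[17:20]
[21] read 'e'  n7⇒n18 ·f  emit P6@[20:21],P7@[21:21]
[22] read 'e'  n18⇒n16 ·f  emit P7@[22:22]
[23] read 'b'  n16⇒n1 ·f
[24] read 'b'  n1⇒n1 ·f
[25] read 'b'  n1⇒n1 ·f
[26] read 'a'  n1⇒n2
[27] read 'b'  n2⇒n1 ·f
[28] read 'd'  n1⇒n4 ·f
[29] read 'e'  n4⇒n18  emit P6@[28:29],P7@[29:29]
[30] read 'a'  n18⇒n10 ·f
[31] read 'e'  n10⇒n11  emit P7@[31:31]
[32] read 'e'  n11⇒n12  emit P7@[32:32]
[33] read 'b'  n12⇒n13
[34] read 'd'  n13⇒n14  emit P3@[30:34]
[35] read 'e'  n14⇒n18 ·f  emit P6@[34:35],P7@[35:35]
[36] read 'b'  n18⇒n1 ·f
[37] read 'c'  n1⇒n15  emit P4@[36:37]
[38] read 'a'  n15⇒n9 ·f  emit P2@[37:38]
[39] read 'e'  n9⇒n11 ·f  emit P7@[39:39]
[40] read 'c'  n11⇒n17 ·f  emit P5@[39:40]
[41] read 'e'  n17⇒n16 ·f  emit P7@[41:41]
[42] read 'c'  n16⇒n17  emit P5@[41:42]
[43] read 'a'  n17⇒n9 ·f  emit P2@[42:43]

Result: [[2,6],[2,7],[5,7],[6,5],[8,4],[10,6],[10,7],[11,5],[12,2],[13,7],[14,7],[16,3],[19,6],[19,7],[20,1],[21,6],[21,7],[22,7],[29,6],[29,7],[31,7],[32,7],[34,3],[35,6],[35,7],[37,4],[38,2],[39,7],[40,5],[41,7],[42,5],[43,2]]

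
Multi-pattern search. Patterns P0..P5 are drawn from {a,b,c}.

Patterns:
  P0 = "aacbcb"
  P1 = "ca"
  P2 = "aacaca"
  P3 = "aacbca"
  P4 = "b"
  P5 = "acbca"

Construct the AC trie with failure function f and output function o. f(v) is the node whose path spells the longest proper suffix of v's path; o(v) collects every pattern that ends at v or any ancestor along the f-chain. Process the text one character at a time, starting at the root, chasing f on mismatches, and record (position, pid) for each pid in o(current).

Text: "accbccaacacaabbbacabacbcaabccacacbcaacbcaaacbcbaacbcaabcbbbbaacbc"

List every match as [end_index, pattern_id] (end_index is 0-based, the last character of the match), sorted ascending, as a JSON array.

Build automaton:
Trie nodes:
  0='ε' goto a→1 b→13 c→7
  1='a' goto a→2 c→14
  2='aa' goto c→3
  3='aac' goto a→9 b→4
  4='aacb' goto c→5
  5='aacbc' goto a→12 b→6
  6='aacbcb' goto ·  ←P0
  7='c' goto a→8
  8='ca' goto ·  ←P1
  9='aaca' goto c→10
  10='aacac' goto a→11
  11='aacaca' goto ·  ←P2
  12='aacbca' goto ·  ←P3
  13='b' goto ·  ←P4
  14='ac' goto b→15
  15='acb' goto c→16
  16='acbc' goto a→17
  17='acbca' goto ·  ←P5

Failure links (BFS by depth):
  n1('a'): parent n0 fail=0; on 'a' 0 → fail=0;  out ∅∪∅=∅
  n7('c'): parent n0 fail=0; on 'c' 0 → fail=0;  out ∅∪∅=∅
  n13('b'): parent n0 fail=0; on 'b' 0 → fail=0;  out {4}∪∅={4}
  n2('aa'): parent n1 fail=0; on 'a' 0 → fail=1;  out ∅∪∅=∅
  n8('ca'): parent n7 fail=0; on 'a' 0 → fail=1;  out {1}∪∅={1}
  n14('ac'): parent n1 fail=0; on 'c' 0 → fail=7;  out ∅∪∅=∅
  n3('aac'): parent n2 fail=1; on 'c' 1 → fail=14;  out ∅∪∅=∅
  n15('acb'): parent n14 fail=7; on 'b' 7→0 → fail=13;  out ∅∪{4}={4}
  n4('aacb'): parent n3 fail=14; on 'b' 14 → fail=15;  out ∅∪{4}={4}
  n9('aaca'): parent n3 fail=14; on 'a' 14→7 → fail=8;  out ∅∪{1}={1}
  n16('acbc'): parent n15 fail=13; on 'c' 13→0 → fail=7;  out ∅∪∅=∅
  n5('aacbc'): parent n4 fail=15; on 'c' 15 → fail=16;  out ∅∪∅=∅
  n10('aacac'): parent n9 fail=8; on 'c' 8→1 → fail=14;  out ∅∪∅=∅
  n17('acbca'): parent n16 fail=7; on 'a' 7 → fail=8;  out {5}∪{1}={1,5}
  n6('aacbcb'): parent n5 fail=16; on 'b' 16→7→0 → fail=13;  out {0}∪{4}={0,4}
  n11('aacaca'): parent n10 fail=14; on 'a' 14→7 → fail=8;  out {2}∪{1}={1,2}
  n12('aacbca'): parent n5 fail=16; on 'a' 16 → fail=17;  out {3}∪{1,5}={1,3,5}

Scan:
i=0 'a': node 0→1
i=1 'c': node 1→14
i=2 'c': node 14→7 ·f
i=3 'b': node 7→13 ·f  → match P4@[3:3]
i=4 'c': node 13→7 ·f
i=5 'c': node 7→7 ·f
i=6 'a': node 7→8  → match P1@[5:6]
i=7 'a': node 8→2 ·f
i=8 'c': node 2→3
i=9 'a': node 3→9  → match P1@[8:9]
i=10 'c': node 9→10
i=11 'a': node 10→11  → match P1@[10:11],P2@[6:11]
i=12 'a': node 11→2 ·f
i=13 'b': node 2→13 ·f  → match P4@[13:13]
i=14 'b': node 13→13 ·f  → match P4@[14:14]
i=15 'b': node 13→13 ·f  → match P4@[15:15]
i=16 'a': node 13→1 ·f
i=17 'c': node 1→14
i=18 'a': node 14→8 ·f  → match P1@[17:18]
i=19 'b': node 8→13 ·f  → match P4@[19:19]
i=20 'a': node 13→1 ·f
i=21 'c': node 1→14
i=22 'b': node 14→15  → match P4@[22:22]
i=23 'c': node 15→16
i=24 'a': node 16→17  → match P1@[23:24],P5@[20:24]
i=25 'a': node 17→2 ·f
i=26 'b': node 2→13 ·f  → match P4@[26:26]
i=27 'c': node 13→7 ·f
i=28 'c': node 7→7 ·f
i=29 'a': node 7→8  → match P1@[28:29]
i=30 'c': node 8→14 ·f
i=31 'a': node 14→8 ·f  → match P1@[30:31]
i=32 'c': node 8→14 ·f
i=33 'b': node 14→15  → match P4@[33:33]
i=34 'c': node 15→16
i=35 'a': node 16→17  → match P1@[34:35],P5@[31:35]
i=36 'a': node 17→2 ·f
i=37 'c': node 2→3
i=38 'b': node 3→4  → match P4@[38:38]
i=39 'c': node 4→5
i=40 'a': node 5→12  → match P1@[39:40],P3@[35:40],P5@[36:40]
i=41 'a': node 12→2 ·f
i=42 'a': node 2→2 ·f
i=43 'c': node 2→3
i=44 'b': node 3→4  → match P4@[44:44]
i=45 'c': node 4→5
i=46 'b': node 5→6  → match P0@[41:46],P4@[46:46]
i=47 'a': node 6→1 ·f
i=48 'a': node 1→2
i=49 'c': node 2→3
i=50 'b': node 3→4  → match P4@[50:50]
i=51 'c': node 4→5
i=52 'a': node 5→12  → match P1@[51:52],P3@[47:52],P5@[48:52]
i=53 'a': node 12→2 ·f
i=54 'b': node 2→13 ·f  → match P4@[54:54]
i=55 'c': node 13→7 ·f
i=56 'b': node 7→13 ·f  → match P4@[56:56]
i=57 'b': node 13→13 ·f  → match P4@[57:57]
i=58 'b': node 13→13 ·f  → match P4@[58:58]
i=59 'b': node 13→13 ·f  → match P4@[59:59]
i=60 'a': node 13→1 ·f
i=61 'a': node 1→2
i=62 'c': node 2→3
i=63 'b': node 3→4  → match P4@[63:63]
i=64 'c': node 4→5

Matches: [[3,4],[6,1],[9,1],[11,1],[11,2],[13,4],[14,4],[15,4],[18,1],[19,4],[22,4],[24,1],[24,5],[26,4],[29,1],[31,1],[33,4],[35,1],[35,5],[38,4],[40,1],[40,3],[40,5],[44,4],[46,0],[46,4],[50,4],[52,1],[52,3],[52,5],[54,4],[56,4],[57,4],[58,4],[59,4],[63,4]]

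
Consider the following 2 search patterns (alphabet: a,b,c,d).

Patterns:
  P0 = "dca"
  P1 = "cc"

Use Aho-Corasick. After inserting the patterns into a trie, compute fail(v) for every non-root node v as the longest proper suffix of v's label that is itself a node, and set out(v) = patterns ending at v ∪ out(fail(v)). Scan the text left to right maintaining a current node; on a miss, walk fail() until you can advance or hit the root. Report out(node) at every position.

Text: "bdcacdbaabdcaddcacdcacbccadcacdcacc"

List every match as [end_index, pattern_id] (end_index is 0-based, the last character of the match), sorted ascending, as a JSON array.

Construct AC machine:
Trie nodes:
  0='ε' goto c→4 d→1
  1='d' goto c→2
  2='dc' goto a→3
  3='dca' goto ·  [P0 ends]
  4='c' goto c→5
  5='cc' goto ·  [P1 ends]

BFS fail/out derivation:
  fail(1) 'd': from fail(0)=0 chase 'd': 0 ⇒ 0;  out=∅∪out(0)=∅
  fail(4) 'c': from fail(0)=0 chase 'c': 0 ⇒ 0;  out=∅∪out(0)=∅
  fail(2) 'dc': from fail(1)=0 chase 'c': 0 ⇒ 4;  out=∅∪out(4)=∅
  fail(5) 'cc': from fail(4)=0 chase 'c': 0 ⇒ 4;  out={1}∪out(4)={1}
  fail(3) 'dca': from fail(2)=4 chase 'a': 4→0 ⇒ 0;  out={0}∪out(0)={0}

Scan:
[0] read 'b'  n0⇒n0
[1] read 'd'  n0⇒n1
[2] read 'c'  n1⇒n2
[3] read 'a'  n2⇒n3  ** P0@[1:3]
[4] read 'c'  n3⇒n4 (fail-walked)
[5] read 'd'  n4⇒n1 (fail-walked)
[6] read 'b'  n1⇒n0 (fail-walked)
[7] read 'a'  n0⇒n0
[8] read 'a'  n0⇒n0
[9] read 'b'  n0⇒n0
[10] read 'd'  n0⇒n1
[11] read 'c'  n1⇒n2
[12] read 'a'  n2⇒n3  ** P0@[10:12]
[13] read 'd'  n3⇒n1 (fail-walked)
[14] read 'd'  n1⇒n1 (fail-walked)
[15] read 'c'  n1⇒n2
[16] read 'a'  n2⇒n3  ** P0@[14:16]
[17] read 'c'  n3⇒n4 (fail-walked)
[18] read 'd'  n4⇒n1 (fail-walked)
[19] read 'c'  n1⇒n2
[20] read 'a'  n2⇒n3  ** P0@[18:20]
[21] read 'c'  n3⇒n4 (fail-walked)
[22] read 'b'  n4⇒n0 (fail-walked)
[23] read 'c'  n0⇒n4
[24] read 'c'  n4⇒n5  ** P1@[23:24]
[25] read 'a'  n5⇒n0 (fail-walked)
[26] read 'd'  n0⇒n1
[27] read 'c'  n1⇒n2
[28] read 'a'  n2⇒n3  ** P0@[26:28]
[29] read 'c'  n3⇒n4 (fail-walked)
[30] read 'd'  n4⇒n1 (fail-walked)
[31] read 'c'  n1⇒n2
[32] read 'a'  n2⇒n3  ** P0@[30:32]
[33] read 'c'  n3⇒n4 (fail-walked)
[34] read 'c'  n4⇒n5  ** P1@[33:34]

Matches: [[3,0],[12,0],[16,0],[20,0],[24,1],[28,0],[32,0],[34,1]]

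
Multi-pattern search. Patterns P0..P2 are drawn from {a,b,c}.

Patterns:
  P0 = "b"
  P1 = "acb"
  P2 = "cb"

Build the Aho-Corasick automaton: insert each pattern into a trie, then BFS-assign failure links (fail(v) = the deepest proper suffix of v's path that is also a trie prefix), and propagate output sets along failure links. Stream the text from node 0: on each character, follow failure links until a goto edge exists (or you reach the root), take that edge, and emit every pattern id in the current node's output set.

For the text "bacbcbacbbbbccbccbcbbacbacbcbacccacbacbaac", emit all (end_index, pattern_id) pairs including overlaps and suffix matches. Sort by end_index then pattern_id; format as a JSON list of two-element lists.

Construct AC machine:
Trie (insert patterns):
  0='ε' goto a→2 b→1 c→5
  1='b' goto ·  ←P0
  2='a' goto c→3
  3='ac' goto b→4
  4='acb' goto ·  ←P1
  5='c' goto b→6
  6='cb' goto ·  ←P2

BFS fail/out derivation:
  fail(1) 'b': from fail(0)=0 chase 'b': 0 ⇒ 0;  out={0}∪out(0)={0}
  fail(2) 'a': from fail(0)=0 chase 'a': 0 ⇒ 0;  out=∅∪out(0)=∅
  fail(5) 'c': from fail(0)=0 chase 'c': 0 ⇒ 0;  out=∅∪out(0)=∅
  fail(3) 'ac': from fail(2)=0 chase 'c': 0 ⇒ 5;  out=∅∪out(5)=∅
  fail(6) 'cb': from fail(5)=0 chase 'b': 0 ⇒ 1;  out={2}∪out(1)={0,2}
  fail(4) 'acb': from fail(3)=5 chase 'b': 5 ⇒ 6;  out={1}∪out(6)={0,1,2}

Text stream:
pos 0 'b': at 1  emit P0@[0:0]
pos 1 'a': at 2 (fail-walked)
pos 2 'c': at 3
pos 3 'b': at 4  emit P0@[3:3],P1@[1:3],P2@[2:3]
pos 4 'c': at 5 (fail-walked)
pos 5 'b': at 6  emit P0@[5:5],P2@[4:5]
pos 6 'a': at 2 (fail-walked)
pos 7 'c': at 3
pos 8 'b': at 4  emit P0@[8:8],P1@[6:8],P2@[7:8]
pos 9 'b': at 1 (fail-walked)  emit P0@[9:9]
pos 10 'b': at 1 (fail-walked)  emit P0@[10:10]
pos 11 'b': at 1 (fail-walked)  emit P0@[11:11]
pos 12 'c': at 5 (fail-walked)
pos 13 'c': at 5 (fail-walked)
pos 14 'b': at 6  emit P0@[14:14],P2@[13:14]
pos 15 'c': at 5 (fail-walked)
pos 16 'c': at 5 (fail-walked)
pos 17 'b': at 6  emit P0@[17:17],P2@[16:17]
pos 18 'c': at 5 (fail-walked)
pos 19 'b': at 6  emit P0@[19:19],P2@[18:19]
pos 20 'b': at 1 (fail-walked)  emit P0@[20:20]
pos 21 'a': at 2 (fail-walked)
pos 22 'c': at 3
pos 23 'b': at 4  emit P0@[23:23],P1@[21:23],P2@[22:23]
pos 24 'a': at 2 (fail-walked)
pos 25 'c': at 3
pos 26 'b': at 4  emit P0@[26:26],P1@[24:26],P2@[25:26]
pos 27 'c': at 5 (fail-walked)
pos 28 'b': at 6  emit P0@[28:28],P2@[27:28]
pos 29 'a': at 2 (fail-walked)
pos 30 'c': at 3
pos 31 'c': at 5 (fail-walked)
pos 32 'c': at 5 (fail-walked)
pos 33 'a': at 2 (fail-walked)
pos 34 'c': at 3
pos 35 'b': at 4  emit P0@[35:35],P1@[33:35],P2@[34:35]
pos 36 'a': at 2 (fail-walked)
pos 37 'c': at 3
pos 38 'b': at 4  emit P0@[38:38],P1@[36:38],P2@[37:38]
pos 39 'a': at 2 (fail-walked)
pos 40 'a': at 2 (fail-walked)
pos 41 'c': at 3

Matches: [[0,0],[3,0],[3,1],[3,2],[5,0],[5,2],[8,0],[8,1],[8,2],[9,0],[10,0],[11,0],[14,0],[14,2],[17,0],[17,2],[19,0],[19,2],[20,0],[23,0],[23,1],[23,2],[26,0],[26,1],[26,2],[28,0],[28,2],[35,0],[35,1],[35,2],[38,0],[38,1],[38,2]]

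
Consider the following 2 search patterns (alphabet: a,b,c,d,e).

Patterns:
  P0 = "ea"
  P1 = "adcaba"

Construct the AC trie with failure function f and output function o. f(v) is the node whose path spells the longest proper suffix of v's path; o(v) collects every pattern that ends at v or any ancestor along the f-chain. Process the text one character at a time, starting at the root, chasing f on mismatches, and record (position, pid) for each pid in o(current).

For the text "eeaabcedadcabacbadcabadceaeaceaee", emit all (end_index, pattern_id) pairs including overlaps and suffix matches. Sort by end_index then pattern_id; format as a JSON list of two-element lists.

Construct AC machine:
Trie nodes:
  n0 'ε': a→3 e→1
  n1 'e': a→2
  n2 'ea': ·  [P0 ends]
  n3 'a': d→4
  n4 'ad': c→5
  n5 'adc': a→6
  n6 'adca': b→7
  n7 'adcab': a→8
  n8 'adcaba': ·  [P1 ends]

BFS fail/out derivation:
  fail(1) 'e': from fail(0)=0 chase 'e': 0 ⇒ 0;  out=∅∪out(0)=∅
  fail(3) 'a': from fail(0)=0 chase 'a': 0 ⇒ 0;  out=∅∪out(0)=∅
  fail(2) 'ea': from fail(1)=0 chase 'a': 0 ⇒ 3;  out={0}∪out(3)={0}
  fail(4) 'ad': from fail(3)=0 chase 'd': 0 ⇒ 0;  out=∅∪out(0)=∅
  fail(5) 'adc': from fail(4)=0 chase 'c': 0 ⇒ 0;  out=∅∪out(0)=∅
  fail(6) 'adca': from fail(5)=0 chase 'a': 0 ⇒ 3;  out=∅∪out(3)=∅
  fail(7) 'adcab': from fail(6)=3 chase 'b': 3→0 ⇒ 0;  out=∅∪out(0)=∅
  fail(8) 'adcaba': from fail(7)=0 chase 'a': 0 ⇒ 3;  out={1}∪out(3)={1}

Text stream:
i=0 'e': node 0→1
i=1 'e': node 1→1 (via fail)
i=2 'a': node 1→2  → match P0@[1:2]
i=3 'a': node 2→3 (via fail)
i=4 'b': node 3→0 (via fail)
i=5 'c': node 0→0
i=6 'e': node 0→1
i=7 'd': node 1→0 (via fail)
i=8 'a': node 0→3
i=9 'd': node 3→4
i=10 'c': node 4→5
i=11 'a': node 5→6
i=12 'b': node 6→7
i=13 'a': node 7→8  → match P1@[8:13]
i=14 'c': node 8→0 (via fail)
i=15 'b': node 0→0
i=16 'a': node 0→3
i=17 'd': node 3→4
i=18 'c': node 4→5
i=19 'a': node 5→6
i=20 'b': node 6→7
i=21 'a': node 7→8  → match P1@[16:21]
i=22 'd': node 8→4 (via fail)
i=23 'c': node 4→5
i=24 'e': node 5→1 (via fail)
i=25 'a': node 1→2  → match P0@[24:25]
i=26 'e': node 2→1 (via fail)
i=27 'a': node 1→2  → match P0@[26:27]
i=28 'c': node 2→0 (via fail)
i=29 'e': node 0→1
i=30 'a': node 1→2  → match P0@[29:30]
i=31 'e': node 2→1 (via fail)
i=32 'e': node 1→1 (via fail)

Result: [[2,0],[13,1],[21,1],[25,0],[27,0],[30,0]]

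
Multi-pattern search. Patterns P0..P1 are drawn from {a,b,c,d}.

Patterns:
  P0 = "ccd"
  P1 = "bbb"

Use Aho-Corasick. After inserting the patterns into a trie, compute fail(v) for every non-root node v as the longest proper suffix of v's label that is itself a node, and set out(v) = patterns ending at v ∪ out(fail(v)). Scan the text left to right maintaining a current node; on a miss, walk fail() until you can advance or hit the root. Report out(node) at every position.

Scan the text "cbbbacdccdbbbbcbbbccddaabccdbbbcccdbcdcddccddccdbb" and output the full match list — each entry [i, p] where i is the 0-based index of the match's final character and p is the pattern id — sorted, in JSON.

Construct AC machine:
Trie (insert patterns):
  n0 'ε': b→4 c→1
  n1 'c': c→2
  n2 'cc': d→3
  n3 'ccd': ·  [P0 ends]
  n4 'b': b→5
  n5 'bb': b→6
  n6 'bbb': ·  [P1 ends]

Failure links (BFS by depth):
  n1('c'): parent n0 fail=0; on 'c' 0 → fail=0;  out ∅∪∅=∅
  n4('b'): parent n0 fail=0; on 'b' 0 → fail=0;  out ∅∪∅=∅
  n2('cc'): parent n1 fail=0; on 'c' 0 → fail=1;  out ∅∪∅=∅
  n5('bb'): parent n4 fail=0; on 'b' 0 → fail=4;  out ∅∪∅=∅
  n3('ccd'): parent n2 fail=1; on 'd' 1→0 → fail=0;  out {0}∪∅={0}
  n6('bbb'): parent n5 fail=4; on 'b' 4 → fail=5;  out {1}∪∅={1}

Run:
i=0 'c': node 0→1
i=1 'b': node 1→4 (via fail)
i=2 'b': node 4→5
i=3 'b': node 5→6  ** P1@[1:3]
i=4 'a': node 6→0 (via fail)
i=5 'c': node 0→1
i=6 'd': node 1→0 (via fail)
i=7 'c': node 0→1
i=8 'c': node 1→2
i=9 'd': node 2→3  ** P0@[7:9]
i=10 'b': node 3→4 (via fail)
i=11 'b': node 4→5
i=12 'b': node 5→6  ** P1@[10:12]
i=13 'b': node 6→6 (via fail)  ** P1@[11:13]
i=14 'c': node 6→1 (via fail)
i=15 'b': node 1→4 (via fail)
i=16 'b': node 4→5
i=17 'b': node 5→6  ** P1@[15:17]
i=18 'c': node 6→1 (via fail)
i=19 'c': node 1→2
i=20 'd': node 2→3  ** P0@[18:20]
i=21 'd': node 3→0 (via fail)
i=22 'a': node 0→0
i=23 'a': node 0→0
i=24 'b': node 0→4
i=25 'c': node 4→1 (via fail)
i=26 'c': node 1→2
i=27 'd': node 2→3  ** P0@[25:27]
i=28 'b': node 3→4 (via fail)
i=29 'b': node 4→5
i=30 'b': node 5→6  ** P1@[28:30]
i=31 'c': node 6→1 (via fail)
i=32 'c': node 1→2
i=33 'c': node 2→2 (via fail)
i=34 'd': node 2→3  ** P0@[32:34]
i=35 'b': node 3→4 (via fail)
i=36 'c': node 4→1 (via fail)
i=37 'd': node 1→0 (via fail)
i=38 'c': node 0→1
i=39 'd': node 1→0 (via fail)
i=40 'd': node 0→0
i=41 'c': node 0→1
i=42 'c': node 1→2
i=43 'd': node 2→3  ** P0@[41:43]
i=44 'd': node 3→0 (via fail)
i=45 'c': node 0→1
i=46 'c': node 1→2
i=47 'd': node 2→3  ** P0@[45:47]
i=48 'b': node 3→4 (via fail)
i=49 'b': node 4→5

Matches: [[3,1],[9,0],[12,1],[13,1],[17,1],[20,0],[27,0],[30,1],[34,0],[43,0],[47,0]]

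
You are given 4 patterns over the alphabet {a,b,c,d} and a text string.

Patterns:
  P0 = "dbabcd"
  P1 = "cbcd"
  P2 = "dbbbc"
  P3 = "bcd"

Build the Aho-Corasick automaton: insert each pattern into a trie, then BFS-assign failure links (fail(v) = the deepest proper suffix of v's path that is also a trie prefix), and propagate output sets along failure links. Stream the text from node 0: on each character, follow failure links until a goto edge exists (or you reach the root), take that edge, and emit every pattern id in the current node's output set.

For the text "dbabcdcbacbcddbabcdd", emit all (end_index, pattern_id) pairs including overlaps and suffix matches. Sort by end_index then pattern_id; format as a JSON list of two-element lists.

Build automaton:
Trie (insert patterns):
  0='ε' goto b→14 c→7 d→1
  1='d' goto b→2
  2='db' goto a→3 b→11
  3='dba' goto b→4
  4='dbab' goto c→5
  5='dbabc' goto d→6
  6='dbabcd' goto ·  ←P0
  7='c' goto b→8
  8='cb' goto c→9
  9='cbc' goto d→10
  10='cbcd' goto ·  ←P1
  11='dbb' goto b→12
  12='dbbb' goto c→13
  13='dbbbc' goto ·  ←P2
  14='b' goto c→15
  15='bc' goto d→16
  16='bcd' goto ·  ←P3

Failure links (BFS by depth):
  fail(1) 'd': from fail(0)=0 chase 'd': 0 ⇒ 0;  out=∅∪out(0)=∅
  fail(7) 'c': from fail(0)=0 chase 'c': 0 ⇒ 0;  out=∅∪out(0)=∅
  fail(14) 'b': from fail(0)=0 chase 'b': 0 ⇒ 0;  out=∅∪out(0)=∅
  fail(2) 'db': from fail(1)=0 chase 'b': 0 ⇒ 14;  out=∅∪out(14)=∅
  fail(8) 'cb': from fail(7)=0 chase 'b': 0 ⇒ 14;  out=∅∪out(14)=∅
  fail(15) 'bc': from fail(14)=0 chase 'c': 0 ⇒ 7;  out=∅∪out(7)=∅
  fail(3) 'dba': from fail(2)=14 chase 'a': 14→0 ⇒ 0;  out=∅∪out(0)=∅
  fail(9) 'cbc': from fail(8)=14 chase 'c': 14 ⇒ 15;  out=∅∪out(15)=∅
  fail(11) 'dbb': from fail(2)=14 chase 'b': 14→0 ⇒ 14;  out=∅∪out(14)=∅
  fail(16) 'bcd': from fail(15)=7 chase 'd': 7→0 ⇒ 1;  out={3}∪out(1)={3}
  fail(4) 'dbab': from fail(3)=0 chase 'b': 0 ⇒ 14;  out=∅∪out(14)=∅
  fail(10) 'cbcd': from fail(9)=15 chase 'd': 15 ⇒ 16;  out={1}∪out(16)={1,3}
  fail(12) 'dbbb': from fail(11)=14 chase 'b': 14→0 ⇒ 14;  out=∅∪out(14)=∅
  fail(5) 'dbabc': from fail(4)=14 chase 'c': 14 ⇒ 15;  out=∅∪out(15)=∅
  fail(13) 'dbbbc': from fail(12)=14 chase 'c': 14 ⇒ 15;  out={2}∪out(15)={2}
  fail(6) 'dbabcd': from fail(5)=15 chase 'd': 15 ⇒ 16;  out={0}∪out(16)={0,3}

Run:
[0] read 'd'  n0⇒n1
[1] read 'b'  n1⇒n2
[2] read 'a'  n2⇒n3
[3] read 'b'  n3⇒n4
[4] read 'c'  n4⇒n5
[5] read 'd'  n5⇒n6  → match P0@[0:5],P3@[3:5]
[6] read 'c'  n6⇒n7 (fail-walked)
[7] read 'b'  n7⇒n8
[8] read 'a'  n8⇒n0 (fail-walked)
[9] read 'c'  n0⇒n7
[10] read 'b'  n7⇒n8
[11] read 'c'  n8⇒n9
[12] read 'd'  n9⇒n10  → match P1@[9:12],P3@[10:12]
[13] read 'd'  n10⇒n1 (fail-walked)
[14] read 'b'  n1⇒n2
[15] read 'a'  n2⇒n3
[16] read 'b'  n3⇒n4
[17] read 'c'  n4⇒n5
[18] read 'd'  n5⇒n6  → match P0@[13:18],P3@[16:18]
[19] read 'd'  n6⇒n1 (fail-walked)

All matches (sorted): [[5,0],[5,3],[12,1],[12,3],[18,0],[18,3]]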